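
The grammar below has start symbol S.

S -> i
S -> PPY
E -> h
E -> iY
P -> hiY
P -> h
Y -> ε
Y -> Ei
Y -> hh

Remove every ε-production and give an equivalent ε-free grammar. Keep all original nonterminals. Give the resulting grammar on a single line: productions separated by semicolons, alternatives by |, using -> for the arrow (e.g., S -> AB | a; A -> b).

Nullable set: {Y}.
S -> PPY: Y nullable, giving PP | PPY.
E -> iY: Y nullable, giving i | iY.
P -> hiY: Y nullable, giving hi | hiY.
Drop Y -> ε.
Unchanged (no nullable symbols): S -> i; E -> h; P -> h; Y -> Ei; Y -> hh.

S -> i | PP | PPY; E -> h | i | iY; P -> h | hi | hiY; Y -> Ei | hh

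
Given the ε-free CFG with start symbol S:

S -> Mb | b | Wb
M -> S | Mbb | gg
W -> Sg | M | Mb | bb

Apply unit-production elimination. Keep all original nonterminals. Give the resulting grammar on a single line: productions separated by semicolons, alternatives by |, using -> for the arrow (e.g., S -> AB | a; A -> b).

Unit productions: M->S, W->M.
Unit pairs (A ⇒* B via units): (M,S), (W,M), (W,S).
S: inherits non-unit rules of {S} → Mb | Wb | b.
M: inherits non-unit rules of {M, S} → Mb | Mbb | Wb | b | gg.
W: inherits non-unit rules of {M, S, W} → Mb | Mbb | Sg | Wb | b | bb | gg.

S -> b | Mb | Wb; M -> b | Mb | Wb | gg | Mbb; W -> b | Mb | Sg | Wb | bb | gg | Mbb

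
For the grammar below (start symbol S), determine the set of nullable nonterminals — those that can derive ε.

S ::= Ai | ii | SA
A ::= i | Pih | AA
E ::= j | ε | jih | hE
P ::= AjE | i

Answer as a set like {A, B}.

Directly nullable (have an ε-rule): {E}.
Not nullable: A, P, S — each has a terminal in every rule's right-hand side or depends on a non-nullable symbol.

{E}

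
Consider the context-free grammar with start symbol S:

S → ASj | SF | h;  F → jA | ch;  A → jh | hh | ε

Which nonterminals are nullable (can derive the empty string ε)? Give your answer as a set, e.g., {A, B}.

{A}

Directly nullable (have an ε-rule): {A}.
Not nullable: F, S — each has a terminal in every rule's right-hand side or depends on a non-nullable symbol.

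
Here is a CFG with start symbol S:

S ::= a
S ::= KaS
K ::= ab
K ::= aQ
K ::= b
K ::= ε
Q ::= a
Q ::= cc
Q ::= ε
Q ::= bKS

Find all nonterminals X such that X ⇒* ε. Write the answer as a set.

{K, Q}

Directly nullable (have an ε-rule): {K, Q}.
Not nullable: S — each has a terminal in every rule's right-hand side or depends on a non-nullable symbol.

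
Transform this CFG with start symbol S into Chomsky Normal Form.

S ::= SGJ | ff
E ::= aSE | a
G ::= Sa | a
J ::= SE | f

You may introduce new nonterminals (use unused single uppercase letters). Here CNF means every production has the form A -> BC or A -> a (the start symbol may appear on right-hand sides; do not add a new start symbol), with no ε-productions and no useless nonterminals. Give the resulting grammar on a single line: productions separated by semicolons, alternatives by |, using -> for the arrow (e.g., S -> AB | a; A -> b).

S -> BB | SD; A -> a; B -> f; C -> SE; D -> GJ; E -> a | AC; G -> a | SA; J -> f | SE

No ε-productions.
No unit productions to eliminate.
TERM: introduce A -> a, B -> f and substitute in every rule of length ≥2.
BIN: E -> ASE becomes E -> AC, C -> SE; S -> SGJ becomes S -> SD, D -> GJ.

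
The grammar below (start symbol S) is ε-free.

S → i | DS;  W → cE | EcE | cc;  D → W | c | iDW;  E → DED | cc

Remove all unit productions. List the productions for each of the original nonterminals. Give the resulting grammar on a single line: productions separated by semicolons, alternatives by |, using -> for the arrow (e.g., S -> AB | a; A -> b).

S -> i | DS; D -> c | cE | cc | EcE | iDW; E -> cc | DED; W -> cE | cc | EcE

Unit productions: D->W.
Unit pairs (A ⇒* B via units): (D,W).
S: inherits non-unit rules of {S} → DS | i.
D: inherits non-unit rules of {D, W} → EcE | c | cE | cc | iDW.
E: inherits non-unit rules of {E} → DED | cc.
W: inherits non-unit rules of {W} → EcE | cE | cc.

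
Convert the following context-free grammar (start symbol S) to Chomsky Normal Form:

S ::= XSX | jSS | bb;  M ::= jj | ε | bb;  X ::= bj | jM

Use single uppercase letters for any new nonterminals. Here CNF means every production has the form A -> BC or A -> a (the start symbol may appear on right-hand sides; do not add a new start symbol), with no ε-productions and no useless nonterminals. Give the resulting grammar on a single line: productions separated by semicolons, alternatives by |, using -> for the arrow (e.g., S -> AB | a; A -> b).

Nullable: {M}; after ε-elimination: S -> bb | XSX | jSS; M -> bb | jj; X -> j | bj | jM.
No unit productions to eliminate.
TERM: introduce A -> b, B -> j and substitute in every rule of length ≥2.
BIN: S -> BSS becomes S -> BC, C -> SS; S -> XSX becomes S -> XD, D -> SX.

S -> AA | BC | XD; A -> b; B -> j; C -> SS; D -> SX; M -> AA | BB; X -> j | AB | BM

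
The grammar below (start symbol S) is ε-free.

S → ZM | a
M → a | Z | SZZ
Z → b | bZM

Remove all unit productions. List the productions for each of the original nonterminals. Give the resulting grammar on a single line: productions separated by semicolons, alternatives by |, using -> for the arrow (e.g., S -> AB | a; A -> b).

S -> a | ZM; M -> a | b | SZZ | bZM; Z -> b | bZM

Unit productions: M->Z.
Unit pairs (A ⇒* B via units): (M,Z).
S: inherits non-unit rules of {S} → ZM | a.
M: inherits non-unit rules of {M, Z} → SZZ | a | b | bZM.
Z: inherits non-unit rules of {Z} → b | bZM.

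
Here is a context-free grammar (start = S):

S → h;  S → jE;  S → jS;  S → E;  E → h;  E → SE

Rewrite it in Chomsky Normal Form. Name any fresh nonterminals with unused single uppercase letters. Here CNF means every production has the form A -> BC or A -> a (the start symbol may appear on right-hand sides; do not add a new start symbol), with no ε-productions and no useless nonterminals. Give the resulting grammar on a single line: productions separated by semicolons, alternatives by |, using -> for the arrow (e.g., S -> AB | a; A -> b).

No ε-productions.
After unit-elimination: S -> h | SE | jE | jS; E -> h | SE.
TERM: introduce A -> j and substitute in every rule of length ≥2.

S -> h | AE | AS | SE; A -> j; E -> h | SE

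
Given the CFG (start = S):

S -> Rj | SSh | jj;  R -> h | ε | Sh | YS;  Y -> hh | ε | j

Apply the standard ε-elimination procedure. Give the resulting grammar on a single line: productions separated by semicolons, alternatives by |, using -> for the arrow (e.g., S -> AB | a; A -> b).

Nullable set: {R, Y}.
S -> Rj: R nullable, giving Rj | j.
Drop R -> ε.
R -> YS: Y nullable, giving S | YS.
Drop Y -> ε.
Unchanged (no nullable symbols): S -> SSh; S -> jj; R -> Sh; R -> h; Y -> hh; Y -> j.

S -> j | Rj | jj | SSh; R -> S | h | Sh | YS; Y -> j | hh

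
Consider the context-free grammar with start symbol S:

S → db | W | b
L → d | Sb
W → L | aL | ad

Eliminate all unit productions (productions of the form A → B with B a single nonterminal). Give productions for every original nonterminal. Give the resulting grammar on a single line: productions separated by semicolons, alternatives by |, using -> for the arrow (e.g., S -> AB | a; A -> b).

S -> b | d | Sb | aL | ad | db; L -> d | Sb; W -> d | Sb | aL | ad

Unit productions: S->W, W->L.
Unit pairs (A ⇒* B via units): (S,L), (S,W), (W,L).
S: inherits non-unit rules of {L, S, W} → Sb | aL | ad | b | d | db.
L: inherits non-unit rules of {L} → Sb | d.
W: inherits non-unit rules of {L, W} → Sb | aL | ad | d.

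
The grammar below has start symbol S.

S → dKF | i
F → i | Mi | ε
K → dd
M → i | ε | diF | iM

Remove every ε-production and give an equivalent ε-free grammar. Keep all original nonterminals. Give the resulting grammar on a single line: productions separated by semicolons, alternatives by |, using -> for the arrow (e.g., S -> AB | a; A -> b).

Nullable set: {F, M}.
S -> dKF: F nullable, giving dK | dKF.
Drop F -> ε.
F -> Mi: M nullable, giving Mi | i.
Drop M -> ε.
M -> diF: F nullable, giving di | diF.
M -> iM: M nullable, giving i | iM.
Unchanged (no nullable symbols): S -> i; F -> i; K -> dd; M -> i.

S -> i | dK | dKF; F -> i | Mi; K -> dd; M -> i | di | iM | diF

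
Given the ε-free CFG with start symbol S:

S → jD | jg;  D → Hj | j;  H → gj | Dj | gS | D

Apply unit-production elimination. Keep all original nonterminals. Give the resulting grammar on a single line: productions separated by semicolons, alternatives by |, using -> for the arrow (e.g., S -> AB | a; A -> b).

Unit productions: H->D.
Unit pairs (A ⇒* B via units): (H,D).
S: inherits non-unit rules of {S} → jD | jg.
D: inherits non-unit rules of {D} → Hj | j.
H: inherits non-unit rules of {D, H} → Dj | Hj | gS | gj | j.

S -> jD | jg; D -> j | Hj; H -> j | Dj | Hj | gS | gj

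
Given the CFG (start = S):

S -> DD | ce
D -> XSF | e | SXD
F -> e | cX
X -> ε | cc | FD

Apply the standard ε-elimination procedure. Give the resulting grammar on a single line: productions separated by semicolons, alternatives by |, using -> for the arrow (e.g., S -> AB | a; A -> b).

Nullable set: {X}.
D -> SXD: X nullable, giving SD | SXD.
D -> XSF: X nullable, giving SF | XSF.
F -> cX: X nullable, giving c | cX.
Drop X -> ε.
Unchanged (no nullable symbols): S -> DD; S -> ce; D -> e; F -> e; X -> FD; X -> cc.

S -> DD | ce; D -> e | SD | SF | SXD | XSF; F -> c | e | cX; X -> FD | cc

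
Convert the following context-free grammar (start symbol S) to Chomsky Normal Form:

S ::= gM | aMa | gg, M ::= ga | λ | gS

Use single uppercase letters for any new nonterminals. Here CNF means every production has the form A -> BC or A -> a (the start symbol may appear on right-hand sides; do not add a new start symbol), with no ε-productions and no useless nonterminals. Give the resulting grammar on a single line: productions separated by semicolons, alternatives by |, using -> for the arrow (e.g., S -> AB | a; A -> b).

S -> g | AA | AM | BB | BC; A -> g; B -> a; C -> MB; M -> AB | AS

Nullable: {M}; after ε-elimination: S -> g | aa | gM | gg | aMa; M -> gS | ga.
No unit productions to eliminate.
TERM: introduce B -> a, A -> g and substitute in every rule of length ≥2.
BIN: S -> BMB becomes S -> BC, C -> MB.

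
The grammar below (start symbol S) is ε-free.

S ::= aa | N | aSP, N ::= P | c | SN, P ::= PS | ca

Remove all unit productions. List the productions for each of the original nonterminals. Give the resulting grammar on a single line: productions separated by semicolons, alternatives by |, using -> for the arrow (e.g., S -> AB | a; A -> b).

S -> c | PS | SN | aa | ca | aSP; N -> c | PS | SN | ca; P -> PS | ca

Unit productions: N->P, S->N.
Unit pairs (A ⇒* B via units): (N,P), (S,N), (S,P).
S: inherits non-unit rules of {N, P, S} → PS | SN | aSP | aa | c | ca.
N: inherits non-unit rules of {N, P} → PS | SN | c | ca.
P: inherits non-unit rules of {P} → PS | ca.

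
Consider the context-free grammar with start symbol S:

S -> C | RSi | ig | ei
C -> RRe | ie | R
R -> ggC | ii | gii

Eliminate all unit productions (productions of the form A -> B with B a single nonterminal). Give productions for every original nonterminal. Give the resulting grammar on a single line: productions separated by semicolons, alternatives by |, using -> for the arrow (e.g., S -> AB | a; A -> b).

Unit productions: C->R, S->C.
Unit pairs (A ⇒* B via units): (C,R), (S,C), (S,R).
S: inherits non-unit rules of {C, R, S} → RRe | RSi | ei | ggC | gii | ie | ig | ii.
C: inherits non-unit rules of {C, R} → RRe | ggC | gii | ie | ii.
R: inherits non-unit rules of {R} → ggC | gii | ii.

S -> ei | ie | ig | ii | RRe | RSi | ggC | gii; C -> ie | ii | RRe | ggC | gii; R -> ii | ggC | gii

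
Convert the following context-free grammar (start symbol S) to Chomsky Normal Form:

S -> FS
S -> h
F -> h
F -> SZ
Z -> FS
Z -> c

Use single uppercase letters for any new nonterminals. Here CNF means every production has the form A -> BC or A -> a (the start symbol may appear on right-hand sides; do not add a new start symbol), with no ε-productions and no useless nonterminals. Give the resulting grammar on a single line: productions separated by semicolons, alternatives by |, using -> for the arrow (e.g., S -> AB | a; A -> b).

No ε-productions.
No unit productions to eliminate.

S -> h | FS; F -> h | SZ; Z -> c | FS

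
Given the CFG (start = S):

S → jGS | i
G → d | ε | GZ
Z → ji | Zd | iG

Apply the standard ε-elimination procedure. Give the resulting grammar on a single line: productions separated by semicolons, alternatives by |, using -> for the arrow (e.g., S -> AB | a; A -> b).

S -> i | jS | jGS; G -> Z | d | GZ; Z -> i | Zd | iG | ji

Nullable set: {G}.
S -> jGS: G nullable, giving jGS | jS.
Drop G -> ε.
G -> GZ: G nullable, giving GZ | Z.
Z -> iG: G nullable, giving i | iG.
Unchanged (no nullable symbols): S -> i; G -> d; Z -> Zd; Z -> ji.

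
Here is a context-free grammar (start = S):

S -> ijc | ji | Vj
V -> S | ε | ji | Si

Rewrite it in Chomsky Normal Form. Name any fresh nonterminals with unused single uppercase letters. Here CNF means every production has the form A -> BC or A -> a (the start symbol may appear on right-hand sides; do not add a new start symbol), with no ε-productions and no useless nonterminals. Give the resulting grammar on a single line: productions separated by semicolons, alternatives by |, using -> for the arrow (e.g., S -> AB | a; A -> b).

S -> j | AB | BD | VA; A -> j; B -> i; C -> c; D -> AC; E -> AC; V -> j | AB | BE | SB | VA

Nullable: {V}; after ε-elimination: S -> j | Vj | ji | ijc; V -> S | Si | ji.
After unit-elimination: S -> j | Vj | ji | ijc; V -> j | Si | Vj | ji | ijc.
TERM: introduce C -> c, B -> i, A -> j and substitute in every rule of length ≥2.
BIN: S -> BAC becomes S -> BD, D -> AC; V -> BAC becomes V -> BE, E -> AC.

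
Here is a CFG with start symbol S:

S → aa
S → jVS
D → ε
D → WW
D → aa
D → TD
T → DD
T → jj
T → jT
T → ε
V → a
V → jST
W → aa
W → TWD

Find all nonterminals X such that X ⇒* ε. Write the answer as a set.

Directly nullable (have an ε-rule): {D, T}.
Not nullable: S, V, W — each has a terminal in every rule's right-hand side or depends on a non-nullable symbol.

{D, T}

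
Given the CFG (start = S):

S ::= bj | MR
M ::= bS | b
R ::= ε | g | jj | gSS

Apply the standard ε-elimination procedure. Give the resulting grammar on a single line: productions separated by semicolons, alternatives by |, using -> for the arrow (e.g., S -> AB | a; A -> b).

S -> M | MR | bj; M -> b | bS; R -> g | jj | gSS

Nullable set: {R}.
S -> MR: R nullable, giving M | MR.
Drop R -> ε.
Unchanged (no nullable symbols): S -> bj; M -> b; M -> bS; R -> g; R -> gSS; R -> jj.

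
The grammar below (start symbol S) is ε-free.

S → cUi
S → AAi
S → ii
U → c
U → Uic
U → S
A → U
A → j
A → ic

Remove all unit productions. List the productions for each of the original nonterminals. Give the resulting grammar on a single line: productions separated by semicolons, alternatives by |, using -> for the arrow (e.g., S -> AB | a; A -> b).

S -> ii | AAi | cUi; A -> c | j | ic | ii | AAi | Uic | cUi; U -> c | ii | AAi | Uic | cUi

Unit productions: A->U, U->S.
Unit pairs (A ⇒* B via units): (A,S), (A,U), (U,S).
S: inherits non-unit rules of {S} → AAi | cUi | ii.
A: inherits non-unit rules of {A, S, U} → AAi | Uic | c | cUi | ic | ii | j.
U: inherits non-unit rules of {S, U} → AAi | Uic | c | cUi | ii.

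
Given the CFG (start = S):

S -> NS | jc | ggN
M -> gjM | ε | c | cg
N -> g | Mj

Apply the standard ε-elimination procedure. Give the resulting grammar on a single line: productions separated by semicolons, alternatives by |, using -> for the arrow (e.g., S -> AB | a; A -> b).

S -> NS | jc | ggN; M -> c | cg | gj | gjM; N -> g | j | Mj

Nullable set: {M}.
Drop M -> ε.
M -> gjM: M nullable, giving gj | gjM.
N -> Mj: M nullable, giving Mj | j.
Unchanged (no nullable symbols): S -> NS; S -> ggN; S -> jc; M -> c; M -> cg; N -> g.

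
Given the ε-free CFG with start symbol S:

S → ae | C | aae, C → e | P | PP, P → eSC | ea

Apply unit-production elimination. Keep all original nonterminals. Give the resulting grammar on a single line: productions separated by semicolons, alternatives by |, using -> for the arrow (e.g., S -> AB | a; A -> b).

S -> e | PP | ae | ea | aae | eSC; C -> e | PP | ea | eSC; P -> ea | eSC

Unit productions: C->P, S->C.
Unit pairs (A ⇒* B via units): (C,P), (S,C), (S,P).
S: inherits non-unit rules of {C, P, S} → PP | aae | ae | e | eSC | ea.
C: inherits non-unit rules of {C, P} → PP | e | eSC | ea.
P: inherits non-unit rules of {P} → eSC | ea.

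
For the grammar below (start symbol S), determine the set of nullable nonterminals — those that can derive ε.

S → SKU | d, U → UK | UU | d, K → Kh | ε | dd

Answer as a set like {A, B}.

{K}

Directly nullable (have an ε-rule): {K}.
Not nullable: S, U — each has a terminal in every rule's right-hand side or depends on a non-nullable symbol.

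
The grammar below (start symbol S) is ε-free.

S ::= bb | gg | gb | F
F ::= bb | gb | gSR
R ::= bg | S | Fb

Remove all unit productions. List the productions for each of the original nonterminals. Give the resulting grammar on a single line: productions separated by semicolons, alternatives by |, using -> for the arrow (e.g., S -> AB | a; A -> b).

Unit productions: R->S, S->F.
Unit pairs (A ⇒* B via units): (R,F), (R,S), (S,F).
S: inherits non-unit rules of {F, S} → bb | gSR | gb | gg.
F: inherits non-unit rules of {F} → bb | gSR | gb.
R: inherits non-unit rules of {F, R, S} → Fb | bb | bg | gSR | gb | gg.

S -> bb | gb | gg | gSR; F -> bb | gb | gSR; R -> Fb | bb | bg | gb | gg | gSR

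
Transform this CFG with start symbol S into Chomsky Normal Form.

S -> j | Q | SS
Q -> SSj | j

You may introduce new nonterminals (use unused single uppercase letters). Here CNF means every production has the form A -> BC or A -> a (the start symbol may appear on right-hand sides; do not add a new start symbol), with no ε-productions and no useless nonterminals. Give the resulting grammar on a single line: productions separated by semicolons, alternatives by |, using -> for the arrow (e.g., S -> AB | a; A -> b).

S -> j | SC | SS; A -> j; C -> SA

No ε-productions.
After unit-elimination: S -> j | SS | SSj; Q -> j | SSj.
TERM: introduce A -> j and substitute in every rule of length ≥2.
BIN: Q -> SSA becomes Q -> SB, B -> SA; S -> SSA becomes S -> SC, C -> SA.
Drop unreachable/unproductive: Q.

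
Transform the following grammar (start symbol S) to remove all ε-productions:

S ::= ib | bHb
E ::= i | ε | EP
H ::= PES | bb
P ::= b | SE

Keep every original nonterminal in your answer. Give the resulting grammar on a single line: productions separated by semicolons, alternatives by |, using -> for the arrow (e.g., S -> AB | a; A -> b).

Nullable set: {E}.
Drop E -> ε.
E -> EP: E nullable, giving EP | P.
H -> PES: E nullable, giving PES | PS.
P -> SE: E nullable, giving S | SE.
Unchanged (no nullable symbols): S -> bHb; S -> ib; E -> i; H -> bb; P -> b.

S -> ib | bHb; E -> P | i | EP; H -> PS | bb | PES; P -> S | b | SE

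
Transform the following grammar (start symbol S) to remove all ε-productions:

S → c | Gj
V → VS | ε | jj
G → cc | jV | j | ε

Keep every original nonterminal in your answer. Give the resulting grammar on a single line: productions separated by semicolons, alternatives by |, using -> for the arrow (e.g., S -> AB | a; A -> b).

S -> c | j | Gj; G -> j | cc | jV; V -> S | VS | jj

Nullable set: {G, V}.
S -> Gj: G nullable, giving Gj | j.
Drop G -> ε.
G -> jV: V nullable, giving j | jV.
Drop V -> ε.
V -> VS: V nullable, giving S | VS.
Unchanged (no nullable symbols): S -> c; G -> cc; G -> j; V -> jj.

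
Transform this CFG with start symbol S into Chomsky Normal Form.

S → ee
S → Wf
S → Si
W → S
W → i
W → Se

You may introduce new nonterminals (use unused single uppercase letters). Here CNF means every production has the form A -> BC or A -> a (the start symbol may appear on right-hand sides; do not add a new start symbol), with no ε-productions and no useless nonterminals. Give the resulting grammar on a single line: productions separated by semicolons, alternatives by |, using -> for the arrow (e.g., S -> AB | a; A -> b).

S -> CC | SA | WB; A -> i; B -> f; C -> e; W -> i | CC | SA | SC | WB

No ε-productions.
After unit-elimination: S -> Si | Wf | ee; W -> i | Se | Si | Wf | ee.
TERM: introduce C -> e, B -> f, A -> i and substitute in every rule of length ≥2.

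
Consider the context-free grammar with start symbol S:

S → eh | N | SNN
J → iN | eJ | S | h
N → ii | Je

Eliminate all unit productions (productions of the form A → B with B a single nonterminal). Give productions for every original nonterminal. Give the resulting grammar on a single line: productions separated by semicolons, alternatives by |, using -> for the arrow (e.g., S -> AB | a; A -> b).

Unit productions: J->S, S->N.
Unit pairs (A ⇒* B via units): (J,N), (J,S), (S,N).
S: inherits non-unit rules of {N, S} → Je | SNN | eh | ii.
J: inherits non-unit rules of {J, N, S} → Je | SNN | eJ | eh | h | iN | ii.
N: inherits non-unit rules of {N} → Je | ii.

S -> Je | eh | ii | SNN; J -> h | Je | eJ | eh | iN | ii | SNN; N -> Je | ii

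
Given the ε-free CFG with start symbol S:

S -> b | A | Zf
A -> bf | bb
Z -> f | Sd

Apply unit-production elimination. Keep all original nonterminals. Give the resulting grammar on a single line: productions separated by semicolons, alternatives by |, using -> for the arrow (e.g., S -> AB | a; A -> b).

S -> b | Zf | bb | bf; A -> bb | bf; Z -> f | Sd

Unit productions: S->A.
Unit pairs (A ⇒* B via units): (S,A).
S: inherits non-unit rules of {A, S} → Zf | b | bb | bf.
A: inherits non-unit rules of {A} → bb | bf.
Z: inherits non-unit rules of {Z} → Sd | f.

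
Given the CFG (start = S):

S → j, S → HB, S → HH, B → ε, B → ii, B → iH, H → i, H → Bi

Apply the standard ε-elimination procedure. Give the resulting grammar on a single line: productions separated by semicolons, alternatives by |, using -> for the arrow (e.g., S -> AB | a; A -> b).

S -> H | j | HB | HH; B -> iH | ii; H -> i | Bi

Nullable set: {B}.
S -> HB: B nullable, giving H | HB.
Drop B -> ε.
H -> Bi: B nullable, giving Bi | i.
Unchanged (no nullable symbols): S -> HH; S -> j; B -> iH; B -> ii; H -> i.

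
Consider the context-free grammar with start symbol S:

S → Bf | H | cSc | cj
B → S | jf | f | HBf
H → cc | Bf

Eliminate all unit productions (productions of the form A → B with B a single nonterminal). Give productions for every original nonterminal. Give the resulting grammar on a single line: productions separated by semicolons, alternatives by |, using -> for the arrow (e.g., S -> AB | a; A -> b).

S -> Bf | cc | cj | cSc; B -> f | Bf | cc | cj | jf | HBf | cSc; H -> Bf | cc

Unit productions: B->S, S->H.
Unit pairs (A ⇒* B via units): (B,H), (B,S), (S,H).
S: inherits non-unit rules of {H, S} → Bf | cSc | cc | cj.
B: inherits non-unit rules of {B, H, S} → Bf | HBf | cSc | cc | cj | f | jf.
H: inherits non-unit rules of {H} → Bf | cc.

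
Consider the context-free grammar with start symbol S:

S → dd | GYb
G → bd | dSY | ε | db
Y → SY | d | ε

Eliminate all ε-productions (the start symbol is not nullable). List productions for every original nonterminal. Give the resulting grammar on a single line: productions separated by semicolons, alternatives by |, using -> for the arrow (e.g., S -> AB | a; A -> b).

Nullable set: {G, Y}.
S -> GYb: G, Y nullable, giving GYb | Gb | Yb | b.
Drop G -> ε.
G -> dSY: Y nullable, giving dS | dSY.
Drop Y -> ε.
Y -> SY: Y nullable, giving S | SY.
Unchanged (no nullable symbols): S -> dd; G -> bd; G -> db; Y -> d.

S -> b | Gb | Yb | dd | GYb; G -> bd | dS | db | dSY; Y -> S | d | SY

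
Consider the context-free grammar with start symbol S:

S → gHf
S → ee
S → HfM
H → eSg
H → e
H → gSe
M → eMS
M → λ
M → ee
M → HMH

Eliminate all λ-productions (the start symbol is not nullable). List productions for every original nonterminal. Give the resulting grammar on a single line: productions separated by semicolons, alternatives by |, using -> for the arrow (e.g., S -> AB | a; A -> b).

Nullable set: {M}.
S -> HfM: M nullable, giving Hf | HfM.
Drop M -> λ.
M -> HMH: M nullable, giving HH | HMH.
M -> eMS: M nullable, giving eMS | eS.
Unchanged (no nullable symbols): S -> ee; S -> gHf; H -> e; H -> eSg; H -> gSe; M -> ee.

S -> Hf | ee | HfM | gHf; H -> e | eSg | gSe; M -> HH | eS | ee | HMH | eMS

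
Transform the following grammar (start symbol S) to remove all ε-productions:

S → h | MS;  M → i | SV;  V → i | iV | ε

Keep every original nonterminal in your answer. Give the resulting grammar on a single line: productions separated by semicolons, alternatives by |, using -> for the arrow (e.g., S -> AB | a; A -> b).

S -> h | MS; M -> S | i | SV; V -> i | iV

Nullable set: {V}.
M -> SV: V nullable, giving S | SV.
Drop V -> ε.
V -> iV: V nullable, giving i | iV.
Unchanged (no nullable symbols): S -> MS; S -> h; M -> i; V -> i.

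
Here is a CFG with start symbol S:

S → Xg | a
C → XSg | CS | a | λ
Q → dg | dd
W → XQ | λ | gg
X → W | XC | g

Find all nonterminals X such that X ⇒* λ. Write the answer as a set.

{C, W, X}

Directly nullable (have an ε-rule): {C, W}.
X is nullable via X -> W (every symbol on the right is already known nullable).
Not nullable: Q, S — each has a terminal in every rule's right-hand side or depends on a non-nullable symbol.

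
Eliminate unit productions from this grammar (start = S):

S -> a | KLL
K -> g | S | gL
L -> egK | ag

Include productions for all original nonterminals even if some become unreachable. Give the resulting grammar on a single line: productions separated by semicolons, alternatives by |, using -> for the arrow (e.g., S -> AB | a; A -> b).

Unit productions: K->S.
Unit pairs (A ⇒* B via units): (K,S).
S: inherits non-unit rules of {S} → KLL | a.
K: inherits non-unit rules of {K, S} → KLL | a | g | gL.
L: inherits non-unit rules of {L} → ag | egK.

S -> a | KLL; K -> a | g | gL | KLL; L -> ag | egK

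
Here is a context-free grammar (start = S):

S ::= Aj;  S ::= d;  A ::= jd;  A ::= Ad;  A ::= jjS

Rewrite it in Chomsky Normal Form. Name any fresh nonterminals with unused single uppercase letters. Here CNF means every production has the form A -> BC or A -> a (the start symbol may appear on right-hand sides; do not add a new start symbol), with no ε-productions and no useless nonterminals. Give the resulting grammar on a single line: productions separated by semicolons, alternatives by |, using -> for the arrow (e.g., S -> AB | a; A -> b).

No ε-productions.
No unit productions to eliminate.
TERM: introduce B -> d, C -> j and substitute in every rule of length ≥2.
BIN: A -> CCS becomes A -> CD, D -> CS.

S -> d | AC; A -> AB | CB | CD; B -> d; C -> j; D -> CS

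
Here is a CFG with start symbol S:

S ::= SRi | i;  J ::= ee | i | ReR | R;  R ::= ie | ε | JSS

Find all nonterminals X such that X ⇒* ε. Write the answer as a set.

{J, R}

Directly nullable (have an ε-rule): {R}.
J is nullable via J -> R (every symbol on the right is already known nullable).
Not nullable: S — each has a terminal in every rule's right-hand side or depends on a non-nullable symbol.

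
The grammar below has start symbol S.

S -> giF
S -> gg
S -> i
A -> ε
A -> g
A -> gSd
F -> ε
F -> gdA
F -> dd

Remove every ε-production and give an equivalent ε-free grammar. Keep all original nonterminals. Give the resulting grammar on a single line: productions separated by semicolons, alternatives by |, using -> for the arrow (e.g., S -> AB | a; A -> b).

Nullable set: {A, F}.
S -> giF: F nullable, giving gi | giF.
Drop A -> ε.
Drop F -> ε.
F -> gdA: A nullable, giving gd | gdA.
Unchanged (no nullable symbols): S -> gg; S -> i; A -> g; A -> gSd; F -> dd.

S -> i | gg | gi | giF; A -> g | gSd; F -> dd | gd | gdA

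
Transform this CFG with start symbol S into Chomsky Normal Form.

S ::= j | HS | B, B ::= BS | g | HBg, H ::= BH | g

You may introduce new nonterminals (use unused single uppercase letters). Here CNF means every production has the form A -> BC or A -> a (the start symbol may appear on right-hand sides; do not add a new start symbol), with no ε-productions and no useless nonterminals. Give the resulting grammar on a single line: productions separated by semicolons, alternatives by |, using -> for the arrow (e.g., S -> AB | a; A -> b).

No ε-productions.
After unit-elimination: S -> g | j | BS | HS | HBg; B -> g | BS | HBg; H -> g | BH.
TERM: introduce A -> g and substitute in every rule of length ≥2.
BIN: B -> HBA becomes B -> HC, C -> BA; S -> HBA becomes S -> HD, D -> BA.

S -> g | j | BS | HD | HS; A -> g; B -> g | BS | HC; C -> BA; D -> BA; H -> g | BH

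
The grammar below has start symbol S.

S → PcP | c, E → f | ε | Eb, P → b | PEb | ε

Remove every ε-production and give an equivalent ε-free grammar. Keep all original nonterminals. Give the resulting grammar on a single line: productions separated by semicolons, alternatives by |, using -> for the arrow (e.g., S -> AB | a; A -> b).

Nullable set: {E, P}.
S -> PcP: P, P nullable, giving Pc | PcP | c | cP.
Drop E -> ε.
E -> Eb: E nullable, giving Eb | b.
Drop P -> ε.
P -> PEb: P, E nullable, giving Eb | PEb | Pb | b.
Unchanged (no nullable symbols): S -> c; E -> f; P -> b.

S -> c | Pc | cP | PcP; E -> b | f | Eb; P -> b | Eb | Pb | PEb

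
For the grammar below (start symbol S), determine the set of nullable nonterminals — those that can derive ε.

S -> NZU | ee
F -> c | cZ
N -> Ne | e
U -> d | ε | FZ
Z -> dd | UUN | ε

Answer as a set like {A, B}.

{U, Z}

Directly nullable (have an ε-rule): {U, Z}.
Not nullable: F, N, S — each has a terminal in every rule's right-hand side or depends on a non-nullable symbol.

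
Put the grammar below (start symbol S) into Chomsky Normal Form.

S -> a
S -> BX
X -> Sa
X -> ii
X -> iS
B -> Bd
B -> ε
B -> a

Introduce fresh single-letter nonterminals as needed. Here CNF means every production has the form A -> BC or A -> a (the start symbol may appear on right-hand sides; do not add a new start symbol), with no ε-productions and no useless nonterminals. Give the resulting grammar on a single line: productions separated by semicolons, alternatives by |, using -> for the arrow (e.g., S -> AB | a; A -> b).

S -> a | BX | DD | DS | SC; A -> d; B -> a | d | BA; C -> a; D -> i; X -> DD | DS | SC

Nullable: {B}; after ε-elimination: S -> X | a | BX; B -> a | d | Bd; X -> Sa | iS | ii.
After unit-elimination: S -> a | BX | Sa | iS | ii; B -> a | d | Bd; X -> Sa | iS | ii.
TERM: introduce C -> a, A -> d, D -> i and substitute in every rule of length ≥2.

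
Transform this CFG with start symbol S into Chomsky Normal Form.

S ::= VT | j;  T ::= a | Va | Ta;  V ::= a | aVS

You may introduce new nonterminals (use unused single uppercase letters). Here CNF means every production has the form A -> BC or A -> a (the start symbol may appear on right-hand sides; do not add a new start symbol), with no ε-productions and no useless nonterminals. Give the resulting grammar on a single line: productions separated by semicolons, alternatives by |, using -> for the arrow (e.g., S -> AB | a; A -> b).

S -> j | VT; A -> a; B -> VS; T -> a | TA | VA; V -> a | AB

No ε-productions.
No unit productions to eliminate.
TERM: introduce A -> a and substitute in every rule of length ≥2.
BIN: V -> AVS becomes V -> AB, B -> VS.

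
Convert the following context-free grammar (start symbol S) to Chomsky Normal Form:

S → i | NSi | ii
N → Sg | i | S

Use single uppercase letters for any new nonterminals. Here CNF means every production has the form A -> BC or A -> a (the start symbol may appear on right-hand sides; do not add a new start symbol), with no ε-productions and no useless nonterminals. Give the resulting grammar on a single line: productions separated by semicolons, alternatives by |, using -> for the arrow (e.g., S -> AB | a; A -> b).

S -> i | AA | ND; A -> i; B -> g; C -> SA; D -> SA; N -> i | AA | NC | SB

No ε-productions.
After unit-elimination: S -> i | ii | NSi; N -> i | Sg | ii | NSi.
TERM: introduce B -> g, A -> i and substitute in every rule of length ≥2.
BIN: N -> NSA becomes N -> NC, C -> SA; S -> NSA becomes S -> ND, D -> SA.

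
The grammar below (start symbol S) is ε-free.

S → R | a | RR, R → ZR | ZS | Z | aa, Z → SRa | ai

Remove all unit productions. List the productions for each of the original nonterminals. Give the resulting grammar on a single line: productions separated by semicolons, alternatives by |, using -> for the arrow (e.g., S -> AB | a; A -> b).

S -> a | RR | ZR | ZS | aa | ai | SRa; R -> ZR | ZS | aa | ai | SRa; Z -> ai | SRa

Unit productions: R->Z, S->R.
Unit pairs (A ⇒* B via units): (R,Z), (S,R), (S,Z).
S: inherits non-unit rules of {R, S, Z} → RR | SRa | ZR | ZS | a | aa | ai.
R: inherits non-unit rules of {R, Z} → SRa | ZR | ZS | aa | ai.
Z: inherits non-unit rules of {Z} → SRa | ai.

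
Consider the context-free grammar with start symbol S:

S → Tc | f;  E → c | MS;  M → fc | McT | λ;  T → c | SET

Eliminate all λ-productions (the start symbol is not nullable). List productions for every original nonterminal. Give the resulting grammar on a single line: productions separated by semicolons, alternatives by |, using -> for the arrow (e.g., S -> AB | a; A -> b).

S -> f | Tc; E -> S | c | MS; M -> cT | fc | McT; T -> c | SET

Nullable set: {M}.
E -> MS: M nullable, giving MS | S.
Drop M -> λ.
M -> McT: M nullable, giving McT | cT.
Unchanged (no nullable symbols): S -> Tc; S -> f; E -> c; M -> fc; T -> SET; T -> c.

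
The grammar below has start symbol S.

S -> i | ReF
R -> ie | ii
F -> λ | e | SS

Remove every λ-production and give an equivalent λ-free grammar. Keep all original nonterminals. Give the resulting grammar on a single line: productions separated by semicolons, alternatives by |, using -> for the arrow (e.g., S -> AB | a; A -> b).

S -> i | Re | ReF; F -> e | SS; R -> ie | ii

Nullable set: {F}.
S -> ReF: F nullable, giving Re | ReF.
Drop F -> λ.
Unchanged (no nullable symbols): S -> i; F -> SS; F -> e; R -> ie; R -> ii.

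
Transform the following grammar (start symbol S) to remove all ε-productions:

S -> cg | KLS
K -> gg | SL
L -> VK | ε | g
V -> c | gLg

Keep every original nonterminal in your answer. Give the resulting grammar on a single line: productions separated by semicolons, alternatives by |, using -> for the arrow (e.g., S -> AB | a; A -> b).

S -> KS | cg | KLS; K -> S | SL | gg; L -> g | VK; V -> c | gg | gLg

Nullable set: {L}.
S -> KLS: L nullable, giving KLS | KS.
K -> SL: L nullable, giving S | SL.
Drop L -> ε.
V -> gLg: L nullable, giving gLg | gg.
Unchanged (no nullable symbols): S -> cg; K -> gg; L -> VK; L -> g; V -> c.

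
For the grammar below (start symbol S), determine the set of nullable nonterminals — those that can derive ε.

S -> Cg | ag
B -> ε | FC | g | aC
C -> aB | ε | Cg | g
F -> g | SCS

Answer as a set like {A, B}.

{B, C}

Directly nullable (have an ε-rule): {B, C}.
Not nullable: F, S — each has a terminal in every rule's right-hand side or depends on a non-nullable symbol.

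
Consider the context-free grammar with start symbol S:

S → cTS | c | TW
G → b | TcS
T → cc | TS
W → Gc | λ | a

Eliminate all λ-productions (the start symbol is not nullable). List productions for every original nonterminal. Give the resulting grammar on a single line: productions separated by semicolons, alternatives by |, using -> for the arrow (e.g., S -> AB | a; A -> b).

S -> T | c | TW | cTS; G -> b | TcS; T -> TS | cc; W -> a | Gc

Nullable set: {W}.
S -> TW: W nullable, giving T | TW.
Drop W -> λ.
Unchanged (no nullable symbols): S -> c; S -> cTS; G -> TcS; G -> b; T -> TS; T -> cc; W -> Gc; W -> a.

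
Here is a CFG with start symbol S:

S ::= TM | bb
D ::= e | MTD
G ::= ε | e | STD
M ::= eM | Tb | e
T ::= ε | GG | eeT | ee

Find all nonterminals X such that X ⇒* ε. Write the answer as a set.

Directly nullable (have an ε-rule): {G, T}.
Not nullable: D, M, S — each has a terminal in every rule's right-hand side or depends on a non-nullable symbol.

{G, T}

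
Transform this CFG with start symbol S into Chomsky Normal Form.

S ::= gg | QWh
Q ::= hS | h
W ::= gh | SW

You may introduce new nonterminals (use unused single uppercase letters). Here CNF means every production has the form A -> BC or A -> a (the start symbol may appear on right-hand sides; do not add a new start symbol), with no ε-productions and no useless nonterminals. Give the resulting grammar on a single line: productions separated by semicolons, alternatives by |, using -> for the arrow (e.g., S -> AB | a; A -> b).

No ε-productions.
No unit productions to eliminate.
TERM: introduce B -> g, A -> h and substitute in every rule of length ≥2.
BIN: S -> QWA becomes S -> QC, C -> WA.

S -> BB | QC; A -> h; B -> g; C -> WA; Q -> h | AS; W -> BA | SW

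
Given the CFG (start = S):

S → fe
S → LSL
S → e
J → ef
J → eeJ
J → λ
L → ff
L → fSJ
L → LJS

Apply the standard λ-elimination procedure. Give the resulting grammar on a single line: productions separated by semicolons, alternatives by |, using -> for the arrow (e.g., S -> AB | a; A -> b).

Nullable set: {J}.
Drop J -> λ.
J -> eeJ: J nullable, giving ee | eeJ.
L -> LJS: J nullable, giving LJS | LS.
L -> fSJ: J nullable, giving fS | fSJ.
Unchanged (no nullable symbols): S -> LSL; S -> e; S -> fe; J -> ef; L -> ff.

S -> e | fe | LSL; J -> ee | ef | eeJ; L -> LS | fS | ff | LJS | fSJ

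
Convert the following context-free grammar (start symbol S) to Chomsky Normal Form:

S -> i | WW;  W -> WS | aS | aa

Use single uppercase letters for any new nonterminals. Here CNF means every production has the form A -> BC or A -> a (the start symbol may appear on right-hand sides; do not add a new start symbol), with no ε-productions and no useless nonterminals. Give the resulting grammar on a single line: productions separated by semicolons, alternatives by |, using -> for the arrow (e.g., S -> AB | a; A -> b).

No ε-productions.
No unit productions to eliminate.
TERM: introduce A -> a and substitute in every rule of length ≥2.

S -> i | WW; A -> a; W -> AA | AS | WS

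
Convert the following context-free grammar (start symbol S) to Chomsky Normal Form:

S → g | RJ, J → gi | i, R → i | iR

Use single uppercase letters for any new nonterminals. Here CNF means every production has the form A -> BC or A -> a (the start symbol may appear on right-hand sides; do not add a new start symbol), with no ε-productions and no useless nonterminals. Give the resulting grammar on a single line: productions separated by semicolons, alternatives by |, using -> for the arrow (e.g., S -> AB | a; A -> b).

S -> g | RJ; A -> g; B -> i; J -> i | AB; R -> i | BR

No ε-productions.
No unit productions to eliminate.
TERM: introduce A -> g, B -> i and substitute in every rule of length ≥2.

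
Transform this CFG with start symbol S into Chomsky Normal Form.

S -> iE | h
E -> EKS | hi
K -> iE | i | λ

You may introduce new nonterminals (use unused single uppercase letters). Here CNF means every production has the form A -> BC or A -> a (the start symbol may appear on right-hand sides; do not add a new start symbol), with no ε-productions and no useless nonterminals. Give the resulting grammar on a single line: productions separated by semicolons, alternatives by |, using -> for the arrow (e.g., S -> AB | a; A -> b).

Nullable: {K}; after ε-elimination: S -> h | iE; E -> ES | hi | EKS; K -> i | iE.
No unit productions to eliminate.
TERM: introduce A -> h, B -> i and substitute in every rule of length ≥2.
BIN: E -> EKS becomes E -> EC, C -> KS.

S -> h | BE; A -> h; B -> i; C -> KS; E -> AB | EC | ES; K -> i | BE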